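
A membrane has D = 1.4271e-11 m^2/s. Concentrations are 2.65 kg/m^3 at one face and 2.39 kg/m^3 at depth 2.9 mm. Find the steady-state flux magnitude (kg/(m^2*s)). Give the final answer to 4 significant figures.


J = -D * (dC/dx) = D * (C1 - C2) / dx
J = 1.4271e-11 * (2.65 - 2.39) / 2.9e-03
J = 1.279e-09 kg/(m^2*s)


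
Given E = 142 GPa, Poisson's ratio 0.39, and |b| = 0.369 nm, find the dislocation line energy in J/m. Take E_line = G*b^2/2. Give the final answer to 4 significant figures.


Step 1: G = E / (2*(1+nu))
G = 142 / (2*(1+0.39)) = 51.0791 GPa = 5.10791e+10 Pa
Step 2: E_line = G*b^2/2
b = 0.369 nm = 3.69e-10 m
E_line = 0.5 * 5.10791e+10 * (3.69e-10)^2 = 3.477e-09 J/m


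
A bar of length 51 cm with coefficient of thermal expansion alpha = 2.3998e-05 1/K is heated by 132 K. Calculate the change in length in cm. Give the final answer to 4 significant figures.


dL = L0 * alpha * dT
dL = 51 * 2.3998e-05 * 132
dL = 0.1616 cm


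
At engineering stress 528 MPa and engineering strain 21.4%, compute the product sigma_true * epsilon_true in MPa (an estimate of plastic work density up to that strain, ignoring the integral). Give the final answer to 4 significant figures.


sigma_true = sigma_eng * (1 + epsilon_eng)
sigma_true = 528 * (1 + 0.214) = 640.992 MPa
epsilon_true = ln(1 + epsilon_eng)
epsilon_true = ln(1 + 0.214) = 0.193921
sigma_true * epsilon_true = 640.992 * 0.193921 = 124.3 MPa


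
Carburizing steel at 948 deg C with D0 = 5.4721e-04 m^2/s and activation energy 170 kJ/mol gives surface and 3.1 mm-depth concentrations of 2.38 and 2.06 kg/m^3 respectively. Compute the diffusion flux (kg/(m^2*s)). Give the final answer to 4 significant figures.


Step 1: D = D0 * exp(-Qd/(R*T))
T = 948 + 273.15 = 1221.15 K
D = 5.4721e-04 * exp(-170e3 / (8.314 * 1221.15)) = 2.92515e-11 m^2/s
Step 2: J = D * (C1 - C2) / dx
J = 2.92515e-11 * (2.38 - 2.06) / 3.1e-03
J = 3.02e-09 kg/(m^2*s)


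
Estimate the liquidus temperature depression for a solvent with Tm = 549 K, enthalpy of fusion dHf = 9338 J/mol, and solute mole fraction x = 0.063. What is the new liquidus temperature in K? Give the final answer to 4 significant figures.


dT = R*Tm^2*x / dHf
dT = 8.314 * 549^2 * 0.063 / 9338
dT = 16.906 K
T_new = 549 - 16.906 = 532.1 K


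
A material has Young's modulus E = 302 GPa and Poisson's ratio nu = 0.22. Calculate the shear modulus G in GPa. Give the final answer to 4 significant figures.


G = E / (2*(1+nu))
G = 302 / (2*(1+0.22))
G = 123.8 GPa


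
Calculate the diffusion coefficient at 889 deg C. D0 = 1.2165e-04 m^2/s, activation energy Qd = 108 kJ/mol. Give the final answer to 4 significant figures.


D = D0 * exp(-Qd / (R*T))
T = 1162.15 K
D = 1.2165e-04 * exp(-108e3 / (8.314 * 1162.15))
D = 1.701e-09 m^2/s


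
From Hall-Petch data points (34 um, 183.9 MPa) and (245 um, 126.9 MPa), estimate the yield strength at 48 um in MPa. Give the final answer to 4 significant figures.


sigma_y = sigma0 + k / sqrt(d)
1/sqrt(d1) = 1/sqrt(3.4e-05) = 171.499;  1/sqrt(d2) = 63.8877
k = (sigma1 - sigma2) / (1/sqrt(d1) - 1/sqrt(d2)) = (183.9 - 126.9) / (171.499 - 63.8877) = 0.529686 MPa*m^0.5
sigma0 = sigma1 - k/sqrt(d1) = 183.9 - 0.529686*171.499 = 93.0596 MPa
sigma_y(d3) = 93.0596 + 0.529686 / sqrt(4.8e-05) = 169.5 MPa


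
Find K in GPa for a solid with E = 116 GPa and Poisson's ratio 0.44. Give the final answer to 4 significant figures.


K = E / (3*(1-2*nu))
K = 116 / (3*(1-2*0.44))
K = 322.2 GPa


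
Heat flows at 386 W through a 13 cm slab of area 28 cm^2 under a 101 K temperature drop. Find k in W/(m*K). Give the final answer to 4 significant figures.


k = Q*L / (A*dT)
L = 0.13 m, A = 2.8e-03 m^2
k = 386 * 0.13 / (2.8e-03 * 101)
k = 177.4 W/(m*K)


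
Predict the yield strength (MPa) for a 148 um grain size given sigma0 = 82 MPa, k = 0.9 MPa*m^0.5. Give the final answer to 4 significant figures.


sigma_y = sigma0 + k / sqrt(d)
d = 148 um = 1.48e-04 m
sigma_y = 82 + 0.9 / sqrt(1.48e-04)
sigma_y = 156 MPa


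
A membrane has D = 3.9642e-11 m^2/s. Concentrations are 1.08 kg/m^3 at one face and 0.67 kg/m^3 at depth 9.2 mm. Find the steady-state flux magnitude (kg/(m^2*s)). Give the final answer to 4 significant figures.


J = -D * (dC/dx) = D * (C1 - C2) / dx
J = 3.9642e-11 * (1.08 - 0.67) / 9.2e-03
J = 1.767e-09 kg/(m^2*s)


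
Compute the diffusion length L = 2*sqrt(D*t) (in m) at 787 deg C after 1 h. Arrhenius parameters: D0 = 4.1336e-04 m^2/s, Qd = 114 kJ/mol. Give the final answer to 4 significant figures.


Step 1: D = D0 * exp(-Qd/(R*T))
T = 1060.15 K
D = 4.1336e-04 * exp(-114e3 / (8.314 * 1060.15)) = 9.98235e-10 m^2/s
Step 2: L = 2*sqrt(D*t)
t = 1 h = 3600 s
L = 2*sqrt(9.98235e-10 * 3600) = 3.791e-03 m


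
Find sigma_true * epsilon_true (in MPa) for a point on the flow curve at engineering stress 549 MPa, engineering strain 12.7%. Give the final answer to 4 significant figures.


sigma_true = sigma_eng * (1 + epsilon_eng)
sigma_true = 549 * (1 + 0.127) = 618.723 MPa
epsilon_true = ln(1 + epsilon_eng)
epsilon_true = ln(1 + 0.127) = 0.119559
sigma_true * epsilon_true = 618.723 * 0.119559 = 73.97 MPa


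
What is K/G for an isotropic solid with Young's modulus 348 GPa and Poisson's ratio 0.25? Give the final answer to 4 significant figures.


G = E / (2*(1+nu))
G = 348 / (2*(1+0.25)) = 139.2 GPa
K = E / (3*(1-2*nu))
K = 348 / (3*(1-2*0.25)) = 232 GPa
K/G = 232 / 139.2 = 1.667


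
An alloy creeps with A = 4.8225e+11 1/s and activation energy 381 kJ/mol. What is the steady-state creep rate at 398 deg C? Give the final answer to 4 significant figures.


rate = A * exp(-Q / (R*T))
T = 398 + 273.15 = 671.15 K
rate = 4.8225e+11 * exp(-381e3 / (8.314 * 671.15))
rate = 1.07e-18 1/s


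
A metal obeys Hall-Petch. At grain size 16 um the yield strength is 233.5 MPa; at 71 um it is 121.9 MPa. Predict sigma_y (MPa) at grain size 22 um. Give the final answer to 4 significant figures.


sigma_y = sigma0 + k / sqrt(d)
1/sqrt(d1) = 1/sqrt(1.6e-05) = 250;  1/sqrt(d2) = 118.678
k = (sigma1 - sigma2) / (1/sqrt(d1) - 1/sqrt(d2)) = (233.5 - 121.9) / (250 - 118.678) = 0.849821 MPa*m^0.5
sigma0 = sigma1 - k/sqrt(d1) = 233.5 - 0.849821*250 = 21.0448 MPa
sigma_y(d3) = 21.0448 + 0.849821 / sqrt(2.2e-05) = 202.2 MPa


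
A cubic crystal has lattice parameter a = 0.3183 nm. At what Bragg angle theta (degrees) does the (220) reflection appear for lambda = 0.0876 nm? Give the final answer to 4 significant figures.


d = a / sqrt(h^2+k^2+l^2)
d = 0.3183 / sqrt(8) = 0.112536 nm
lambda = 2*d*sin(theta)  =>  sin(theta) = lambda / (2*d)
sin(theta) = 0.0876 / (2 * 0.112536) = 0.389209
theta = 22.91 deg


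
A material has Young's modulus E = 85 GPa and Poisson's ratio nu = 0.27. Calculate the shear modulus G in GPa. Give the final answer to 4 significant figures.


G = E / (2*(1+nu))
G = 85 / (2*(1+0.27))
G = 33.46 GPa


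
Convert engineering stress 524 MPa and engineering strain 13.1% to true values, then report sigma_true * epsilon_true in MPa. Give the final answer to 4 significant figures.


sigma_true = sigma_eng * (1 + epsilon_eng)
sigma_true = 524 * (1 + 0.131) = 592.644 MPa
epsilon_true = ln(1 + epsilon_eng)
epsilon_true = ln(1 + 0.131) = 0.123102
sigma_true * epsilon_true = 592.644 * 0.123102 = 72.96 MPa


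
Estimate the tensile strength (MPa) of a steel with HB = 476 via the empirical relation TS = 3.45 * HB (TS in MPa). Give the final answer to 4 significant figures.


TS (MPa) = 3.45 * HB
TS = 3.45 * 476
TS = 1642 MPa


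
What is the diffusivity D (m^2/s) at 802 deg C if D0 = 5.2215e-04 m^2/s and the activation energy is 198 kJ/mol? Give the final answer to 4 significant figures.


D = D0 * exp(-Qd / (R*T))
T = 1075.15 K
D = 5.2215e-04 * exp(-198e3 / (8.314 * 1075.15))
D = 1.253e-13 m^2/s


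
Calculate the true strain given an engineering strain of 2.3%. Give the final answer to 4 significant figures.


epsilon_true = ln(1 + epsilon_eng)
epsilon_true = ln(1 + 0.023)
epsilon_true = 0.02274


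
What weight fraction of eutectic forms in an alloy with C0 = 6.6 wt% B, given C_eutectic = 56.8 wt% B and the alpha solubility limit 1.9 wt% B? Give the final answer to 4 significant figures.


f_primary = (C_e - C0) / (C_e - C_alpha_max)
f_primary = (56.8 - 6.6) / (56.8 - 1.9)
f_primary = 0.91439
f_eutectic = 1 - 0.91439 = 0.08561


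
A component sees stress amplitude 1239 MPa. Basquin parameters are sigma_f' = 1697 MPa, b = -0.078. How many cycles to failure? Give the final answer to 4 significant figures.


sigma_a = sigma_f' * (2*Nf)^b
2*Nf = (sigma_a / sigma_f')^(1/b)
2*Nf = (1239 / 1697)^(1/-0.078)
2*Nf = 56.4179
Nf = 28.21 cycles


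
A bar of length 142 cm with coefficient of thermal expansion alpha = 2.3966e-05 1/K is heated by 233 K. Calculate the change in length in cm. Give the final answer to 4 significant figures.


dL = L0 * alpha * dT
dL = 142 * 2.3966e-05 * 233
dL = 0.7929 cm


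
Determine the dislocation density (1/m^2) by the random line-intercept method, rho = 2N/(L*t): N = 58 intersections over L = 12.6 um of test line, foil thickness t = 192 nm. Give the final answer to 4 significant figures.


rho = 2N / (L * t)
L = 12.6 um = 1.26e-05 m, t = 192 nm = 1.92e-07 m
rho = 2 * 58 / (1.26e-05 * 1.92e-07)
rho = 4.795e+13 1/m^2


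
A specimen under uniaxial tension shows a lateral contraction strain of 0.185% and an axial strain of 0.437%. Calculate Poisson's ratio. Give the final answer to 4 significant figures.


nu = -epsilon_lat / epsilon_axial
Lateral strain is contraction (negative), so using magnitudes:
nu = 0.185 / 0.437
nu = 0.4233


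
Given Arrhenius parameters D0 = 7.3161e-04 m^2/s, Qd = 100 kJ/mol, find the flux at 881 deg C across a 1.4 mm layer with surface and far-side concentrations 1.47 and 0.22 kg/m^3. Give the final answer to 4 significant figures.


Step 1: D = D0 * exp(-Qd/(R*T))
T = 881 + 273.15 = 1154.15 K
D = 7.3161e-04 * exp(-100e3 / (8.314 * 1154.15)) = 2.17924e-08 m^2/s
Step 2: J = D * (C1 - C2) / dx
J = 2.17924e-08 * (1.47 - 0.22) / 1.4e-03
J = 1.946e-05 kg/(m^2*s)


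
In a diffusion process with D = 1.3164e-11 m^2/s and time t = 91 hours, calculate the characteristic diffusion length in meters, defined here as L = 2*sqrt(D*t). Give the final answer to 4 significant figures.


t = 91 hr = 327600 s
Diffusion length = 2*sqrt(D*t)
= 2*sqrt(1.3164e-11 * 327600)
= 4.153e-03 m


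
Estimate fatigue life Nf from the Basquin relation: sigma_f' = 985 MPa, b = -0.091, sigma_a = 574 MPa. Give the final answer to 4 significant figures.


sigma_a = sigma_f' * (2*Nf)^b
2*Nf = (sigma_a / sigma_f')^(1/b)
2*Nf = (574 / 985)^(1/-0.091)
2*Nf = 377.738
Nf = 188.9 cycles


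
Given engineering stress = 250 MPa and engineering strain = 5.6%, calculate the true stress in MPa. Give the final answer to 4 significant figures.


sigma_true = sigma_eng * (1 + epsilon_eng)
sigma_true = 250 * (1 + 0.056)
sigma_true = 264 MPa


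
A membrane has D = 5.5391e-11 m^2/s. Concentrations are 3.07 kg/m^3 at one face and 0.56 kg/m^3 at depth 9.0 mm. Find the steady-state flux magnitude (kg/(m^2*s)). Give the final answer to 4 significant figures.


J = -D * (dC/dx) = D * (C1 - C2) / dx
J = 5.5391e-11 * (3.07 - 0.56) / 9e-03
J = 1.545e-08 kg/(m^2*s)


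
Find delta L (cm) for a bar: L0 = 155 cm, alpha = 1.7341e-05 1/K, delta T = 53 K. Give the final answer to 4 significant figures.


dL = L0 * alpha * dT
dL = 155 * 1.7341e-05 * 53
dL = 0.1425 cm


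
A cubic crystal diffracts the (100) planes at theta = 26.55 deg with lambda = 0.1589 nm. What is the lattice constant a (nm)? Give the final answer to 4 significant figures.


d = lambda / (2*sin(theta))
d = 0.1589 / (2*sin(26.55 deg))
d = 0.177749 nm
a = d * sqrt(h^2+k^2+l^2) = 0.177749 * sqrt(1)
a = 0.1777 nm


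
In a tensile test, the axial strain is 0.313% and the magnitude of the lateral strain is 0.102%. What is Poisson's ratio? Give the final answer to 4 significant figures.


nu = -epsilon_lat / epsilon_axial
Lateral strain is contraction (negative), so using magnitudes:
nu = 0.102 / 0.313
nu = 0.3259


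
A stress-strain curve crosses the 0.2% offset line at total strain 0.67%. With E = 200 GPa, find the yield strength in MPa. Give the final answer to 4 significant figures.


Offset strain = 0.002
Elastic strain at yield = total_strain - offset = 6.7e-03 - 0.002 = 4.7e-03
sigma_y = E * elastic_strain = 200000 * 4.7e-03
sigma_y = 940 MPa


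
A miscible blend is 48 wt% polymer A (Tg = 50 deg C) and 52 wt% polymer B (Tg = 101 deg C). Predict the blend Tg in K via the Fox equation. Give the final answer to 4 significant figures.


1/Tg = w1/Tg1 + w2/Tg2 (in Kelvin)
Tg1 = 323.15 K, Tg2 = 374.15 K
1/Tg = 0.48/323.15 + 0.52/374.15
Tg = 347.8 K


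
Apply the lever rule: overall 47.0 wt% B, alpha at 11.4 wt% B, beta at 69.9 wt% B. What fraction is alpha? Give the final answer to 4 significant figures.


f_alpha = (C_beta - C0) / (C_beta - C_alpha)
f_alpha = (69.9 - 47.0) / (69.9 - 11.4)
f_alpha = 0.3915


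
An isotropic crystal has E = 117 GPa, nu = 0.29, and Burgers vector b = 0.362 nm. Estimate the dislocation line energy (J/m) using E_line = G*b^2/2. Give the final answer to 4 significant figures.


Step 1: G = E / (2*(1+nu))
G = 117 / (2*(1+0.29)) = 45.3488 GPa = 4.53488e+10 Pa
Step 2: E_line = G*b^2/2
b = 0.362 nm = 3.62e-10 m
E_line = 0.5 * 4.53488e+10 * (3.62e-10)^2 = 2.971e-09 J/m


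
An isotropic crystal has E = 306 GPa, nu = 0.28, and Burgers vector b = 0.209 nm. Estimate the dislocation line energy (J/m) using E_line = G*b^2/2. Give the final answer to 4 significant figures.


Step 1: G = E / (2*(1+nu))
G = 306 / (2*(1+0.28)) = 119.531 GPa = 1.19531e+11 Pa
Step 2: E_line = G*b^2/2
b = 0.209 nm = 2.09e-10 m
E_line = 0.5 * 1.19531e+11 * (2.09e-10)^2 = 2.611e-09 J/m


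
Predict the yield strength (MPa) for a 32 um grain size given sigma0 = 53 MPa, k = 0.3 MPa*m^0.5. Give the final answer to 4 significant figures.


sigma_y = sigma0 + k / sqrt(d)
d = 32 um = 3.2e-05 m
sigma_y = 53 + 0.3 / sqrt(3.2e-05)
sigma_y = 106 MPa


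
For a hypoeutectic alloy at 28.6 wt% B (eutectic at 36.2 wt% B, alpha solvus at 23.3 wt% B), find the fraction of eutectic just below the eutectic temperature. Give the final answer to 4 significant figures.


f_primary = (C_e - C0) / (C_e - C_alpha_max)
f_primary = (36.2 - 28.6) / (36.2 - 23.3)
f_primary = 0.589147
f_eutectic = 1 - 0.589147 = 0.4109


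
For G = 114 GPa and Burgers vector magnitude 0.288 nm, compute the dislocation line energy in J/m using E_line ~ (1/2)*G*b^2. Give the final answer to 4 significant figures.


E = G*b^2/2
b = 0.288 nm = 2.88e-10 m
G = 114 GPa = 1.14e+11 Pa
E = 0.5 * 1.14e+11 * (2.88e-10)^2
E = 4.728e-09 J/m


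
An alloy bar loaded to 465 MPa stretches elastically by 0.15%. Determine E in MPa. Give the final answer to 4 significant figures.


E = sigma / epsilon
epsilon = 0.15% = 1.5e-03
E = 465 / 1.5e-03
E = 310000 MPa


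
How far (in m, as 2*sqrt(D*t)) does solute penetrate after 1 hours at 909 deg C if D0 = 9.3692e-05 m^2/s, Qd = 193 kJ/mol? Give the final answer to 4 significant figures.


Step 1: D = D0 * exp(-Qd/(R*T))
T = 1182.15 K
D = 9.3692e-05 * exp(-193e3 / (8.314 * 1182.15)) = 2.77633e-13 m^2/s
Step 2: L = 2*sqrt(D*t)
t = 1 h = 3600 s
L = 2*sqrt(2.77633e-13 * 3600) = 6.323e-05 m


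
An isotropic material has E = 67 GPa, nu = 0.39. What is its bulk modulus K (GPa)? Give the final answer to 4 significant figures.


K = E / (3*(1-2*nu))
K = 67 / (3*(1-2*0.39))
K = 101.5 GPa


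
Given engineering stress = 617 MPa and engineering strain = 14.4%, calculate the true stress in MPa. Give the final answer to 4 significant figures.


sigma_true = sigma_eng * (1 + epsilon_eng)
sigma_true = 617 * (1 + 0.144)
sigma_true = 705.8 MPa


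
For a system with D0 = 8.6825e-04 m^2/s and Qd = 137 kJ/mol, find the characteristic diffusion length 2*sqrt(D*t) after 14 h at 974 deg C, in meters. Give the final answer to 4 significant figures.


Step 1: D = D0 * exp(-Qd/(R*T))
T = 1247.15 K
D = 8.6825e-04 * exp(-137e3 / (8.314 * 1247.15)) = 1.58649e-09 m^2/s
Step 2: L = 2*sqrt(D*t)
t = 14 h = 50400 s
L = 2*sqrt(1.58649e-09 * 50400) = 0.01788 m


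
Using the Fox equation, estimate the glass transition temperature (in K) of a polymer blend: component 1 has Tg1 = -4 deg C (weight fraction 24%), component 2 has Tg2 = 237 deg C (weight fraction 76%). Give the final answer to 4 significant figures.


1/Tg = w1/Tg1 + w2/Tg2 (in Kelvin)
Tg1 = 269.15 K, Tg2 = 510.15 K
1/Tg = 0.24/269.15 + 0.76/510.15
Tg = 419.9 K


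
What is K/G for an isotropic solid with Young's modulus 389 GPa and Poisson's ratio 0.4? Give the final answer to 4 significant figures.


G = E / (2*(1+nu))
G = 389 / (2*(1+0.4)) = 138.929 GPa
K = E / (3*(1-2*nu))
K = 389 / (3*(1-2*0.4)) = 648.333 GPa
K/G = 648.333 / 138.929 = 4.667


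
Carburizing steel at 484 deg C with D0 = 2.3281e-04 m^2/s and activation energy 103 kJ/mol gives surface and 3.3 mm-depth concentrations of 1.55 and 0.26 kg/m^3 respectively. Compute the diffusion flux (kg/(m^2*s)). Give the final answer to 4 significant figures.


Step 1: D = D0 * exp(-Qd/(R*T))
T = 484 + 273.15 = 757.15 K
D = 2.3281e-04 * exp(-103e3 / (8.314 * 757.15)) = 1.8236e-11 m^2/s
Step 2: J = D * (C1 - C2) / dx
J = 1.8236e-11 * (1.55 - 0.26) / 3.3e-03
J = 7.129e-09 kg/(m^2*s)


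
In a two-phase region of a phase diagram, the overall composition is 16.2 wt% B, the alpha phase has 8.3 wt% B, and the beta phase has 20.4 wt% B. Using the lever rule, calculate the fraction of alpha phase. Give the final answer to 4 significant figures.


f_alpha = (C_beta - C0) / (C_beta - C_alpha)
f_alpha = (20.4 - 16.2) / (20.4 - 8.3)
f_alpha = 0.3471


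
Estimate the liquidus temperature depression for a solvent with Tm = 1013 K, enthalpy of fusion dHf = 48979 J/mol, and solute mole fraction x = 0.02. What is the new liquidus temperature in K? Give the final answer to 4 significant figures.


dT = R*Tm^2*x / dHf
dT = 8.314 * 1013^2 * 0.02 / 48979
dT = 3.48377 K
T_new = 1013 - 3.48377 = 1010 K


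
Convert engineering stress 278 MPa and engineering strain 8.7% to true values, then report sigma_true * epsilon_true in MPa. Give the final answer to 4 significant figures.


sigma_true = sigma_eng * (1 + epsilon_eng)
sigma_true = 278 * (1 + 0.087) = 302.186 MPa
epsilon_true = ln(1 + epsilon_eng)
epsilon_true = ln(1 + 0.087) = 0.0834216
sigma_true * epsilon_true = 302.186 * 0.0834216 = 25.21 MPa


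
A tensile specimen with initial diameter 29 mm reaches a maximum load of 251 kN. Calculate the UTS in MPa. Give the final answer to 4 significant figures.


A0 = pi*(d/2)^2 = pi*(29/2)^2 = 660.52 mm^2
UTS = F_max / A0 = 251*1000 / 660.52
UTS = 380 MPa


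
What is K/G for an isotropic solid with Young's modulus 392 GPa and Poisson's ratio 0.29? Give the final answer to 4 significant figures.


G = E / (2*(1+nu))
G = 392 / (2*(1+0.29)) = 151.938 GPa
K = E / (3*(1-2*nu))
K = 392 / (3*(1-2*0.29)) = 311.111 GPa
K/G = 311.111 / 151.938 = 2.048


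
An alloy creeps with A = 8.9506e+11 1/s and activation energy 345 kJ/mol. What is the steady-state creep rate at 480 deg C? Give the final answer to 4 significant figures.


rate = A * exp(-Q / (R*T))
T = 480 + 273.15 = 753.15 K
rate = 8.9506e+11 * exp(-345e3 / (8.314 * 753.15))
rate = 1.056e-12 1/s


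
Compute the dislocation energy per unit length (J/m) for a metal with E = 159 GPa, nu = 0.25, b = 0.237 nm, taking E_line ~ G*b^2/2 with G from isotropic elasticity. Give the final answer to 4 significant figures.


Step 1: G = E / (2*(1+nu))
G = 159 / (2*(1+0.25)) = 63.6 GPa = 6.36e+10 Pa
Step 2: E_line = G*b^2/2
b = 0.237 nm = 2.37e-10 m
E_line = 0.5 * 6.36e+10 * (2.37e-10)^2 = 1.786e-09 J/m


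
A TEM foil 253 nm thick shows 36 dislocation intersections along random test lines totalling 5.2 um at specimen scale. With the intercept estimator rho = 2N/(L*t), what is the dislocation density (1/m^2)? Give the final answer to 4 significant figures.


rho = 2N / (L * t)
L = 5.2 um = 5.2e-06 m, t = 253 nm = 2.53e-07 m
rho = 2 * 36 / (5.2e-06 * 2.53e-07)
rho = 5.473e+13 1/m^2


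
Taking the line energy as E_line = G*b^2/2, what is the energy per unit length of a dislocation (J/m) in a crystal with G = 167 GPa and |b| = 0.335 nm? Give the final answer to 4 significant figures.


E = G*b^2/2
b = 0.335 nm = 3.35e-10 m
G = 167 GPa = 1.67e+11 Pa
E = 0.5 * 1.67e+11 * (3.35e-10)^2
E = 9.371e-09 J/m


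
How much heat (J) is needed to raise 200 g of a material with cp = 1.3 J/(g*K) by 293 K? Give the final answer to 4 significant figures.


Q = m * cp * dT
Q = 200 * 1.3 * 293
Q = 76180 J


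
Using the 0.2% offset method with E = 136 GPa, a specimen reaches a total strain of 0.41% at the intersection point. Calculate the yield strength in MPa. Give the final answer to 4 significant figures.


Offset strain = 0.002
Elastic strain at yield = total_strain - offset = 4.1e-03 - 0.002 = 2.1e-03
sigma_y = E * elastic_strain = 136000 * 2.1e-03
sigma_y = 285.6 MPa


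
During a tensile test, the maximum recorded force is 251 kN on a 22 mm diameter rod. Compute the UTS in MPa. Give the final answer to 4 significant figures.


A0 = pi*(d/2)^2 = pi*(22/2)^2 = 380.133 mm^2
UTS = F_max / A0 = 251*1000 / 380.133
UTS = 660.3 MPa


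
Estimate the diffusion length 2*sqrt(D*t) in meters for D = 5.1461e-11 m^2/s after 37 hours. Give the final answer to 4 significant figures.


t = 37 hr = 133200 s
Diffusion length = 2*sqrt(D*t)
= 2*sqrt(5.1461e-11 * 133200)
= 5.236e-03 m


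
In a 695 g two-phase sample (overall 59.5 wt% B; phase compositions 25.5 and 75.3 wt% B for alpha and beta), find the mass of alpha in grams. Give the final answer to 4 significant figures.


f_alpha = (C_beta - C0) / (C_beta - C_alpha)
f_alpha = (75.3 - 59.5) / (75.3 - 25.5) = 0.317269
m_alpha = f_alpha * m_total = 0.317269 * 695 = 220.5 g


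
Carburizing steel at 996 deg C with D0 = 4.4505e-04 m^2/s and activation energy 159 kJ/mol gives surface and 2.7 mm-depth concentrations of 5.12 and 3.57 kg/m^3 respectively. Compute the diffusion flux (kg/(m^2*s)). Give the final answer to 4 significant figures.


Step 1: D = D0 * exp(-Qd/(R*T))
T = 996 + 273.15 = 1269.15 K
D = 4.4505e-04 * exp(-159e3 / (8.314 * 1269.15)) = 1.2711e-10 m^2/s
Step 2: J = D * (C1 - C2) / dx
J = 1.2711e-10 * (5.12 - 3.57) / 2.7e-03
J = 7.297e-08 kg/(m^2*s)


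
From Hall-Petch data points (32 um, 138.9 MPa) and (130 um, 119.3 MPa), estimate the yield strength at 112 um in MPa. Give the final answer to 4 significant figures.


sigma_y = sigma0 + k / sqrt(d)
1/sqrt(d1) = 1/sqrt(3.2e-05) = 176.777;  1/sqrt(d2) = 87.7058
k = (sigma1 - sigma2) / (1/sqrt(d1) - 1/sqrt(d2)) = (138.9 - 119.3) / (176.777 - 87.7058) = 0.220049 MPa*m^0.5
sigma0 = sigma1 - k/sqrt(d1) = 138.9 - 0.220049*176.777 = 100 MPa
sigma_y(d3) = 100 + 0.220049 / sqrt(1.12e-04) = 120.8 MPa


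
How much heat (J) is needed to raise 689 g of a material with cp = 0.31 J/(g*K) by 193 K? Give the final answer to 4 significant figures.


Q = m * cp * dT
Q = 689 * 0.31 * 193
Q = 41220 J


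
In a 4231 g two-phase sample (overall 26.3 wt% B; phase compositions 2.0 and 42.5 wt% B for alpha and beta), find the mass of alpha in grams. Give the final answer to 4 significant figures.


f_alpha = (C_beta - C0) / (C_beta - C_alpha)
f_alpha = (42.5 - 26.3) / (42.5 - 2.0) = 0.4
m_alpha = f_alpha * m_total = 0.4 * 4231 = 1692 g


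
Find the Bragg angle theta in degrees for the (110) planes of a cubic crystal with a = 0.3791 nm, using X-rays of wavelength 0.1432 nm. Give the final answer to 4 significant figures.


d = a / sqrt(h^2+k^2+l^2)
d = 0.3791 / sqrt(2) = 0.268064 nm
lambda = 2*d*sin(theta)  =>  sin(theta) = lambda / (2*d)
sin(theta) = 0.1432 / (2 * 0.268064) = 0.2671
theta = 15.49 deg


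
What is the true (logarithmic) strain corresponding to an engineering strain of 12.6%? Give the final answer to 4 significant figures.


epsilon_true = ln(1 + epsilon_eng)
epsilon_true = ln(1 + 0.126)
epsilon_true = 0.1187


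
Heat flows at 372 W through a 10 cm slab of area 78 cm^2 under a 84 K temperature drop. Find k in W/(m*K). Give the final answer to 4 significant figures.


k = Q*L / (A*dT)
L = 0.1 m, A = 7.8e-03 m^2
k = 372 * 0.1 / (7.8e-03 * 84)
k = 56.78 W/(m*K)


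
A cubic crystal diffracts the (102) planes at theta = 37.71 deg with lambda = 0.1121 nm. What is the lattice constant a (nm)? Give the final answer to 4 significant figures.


d = lambda / (2*sin(theta))
d = 0.1121 / (2*sin(37.71 deg))
d = 0.0916351 nm
a = d * sqrt(h^2+k^2+l^2) = 0.0916351 * sqrt(5)
a = 0.2049 nm


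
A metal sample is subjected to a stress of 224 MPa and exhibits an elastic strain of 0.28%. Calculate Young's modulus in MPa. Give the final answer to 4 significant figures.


E = sigma / epsilon
epsilon = 0.28% = 2.8e-03
E = 224 / 2.8e-03
E = 80000 MPa


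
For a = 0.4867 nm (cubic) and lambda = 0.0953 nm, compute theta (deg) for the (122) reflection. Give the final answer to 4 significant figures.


d = a / sqrt(h^2+k^2+l^2)
d = 0.4867 / sqrt(9) = 0.162233 nm
lambda = 2*d*sin(theta)  =>  sin(theta) = lambda / (2*d)
sin(theta) = 0.0953 / (2 * 0.162233) = 0.293713
theta = 17.08 deg


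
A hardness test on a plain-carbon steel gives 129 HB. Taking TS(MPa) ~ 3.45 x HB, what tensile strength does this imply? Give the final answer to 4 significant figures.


TS (MPa) = 3.45 * HB
TS = 3.45 * 129
TS = 445.1 MPa


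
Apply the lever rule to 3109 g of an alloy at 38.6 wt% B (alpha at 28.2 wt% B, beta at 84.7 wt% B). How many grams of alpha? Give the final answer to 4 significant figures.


f_alpha = (C_beta - C0) / (C_beta - C_alpha)
f_alpha = (84.7 - 38.6) / (84.7 - 28.2) = 0.815929
m_alpha = f_alpha * m_total = 0.815929 * 3109 = 2537 g


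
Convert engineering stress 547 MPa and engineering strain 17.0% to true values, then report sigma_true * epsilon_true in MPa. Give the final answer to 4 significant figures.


sigma_true = sigma_eng * (1 + epsilon_eng)
sigma_true = 547 * (1 + 0.17) = 639.99 MPa
epsilon_true = ln(1 + epsilon_eng)
epsilon_true = ln(1 + 0.17) = 0.157004
sigma_true * epsilon_true = 639.99 * 0.157004 = 100.5 MPa


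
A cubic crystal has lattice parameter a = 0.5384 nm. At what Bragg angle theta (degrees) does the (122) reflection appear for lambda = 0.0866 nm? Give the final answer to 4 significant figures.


d = a / sqrt(h^2+k^2+l^2)
d = 0.5384 / sqrt(9) = 0.179467 nm
lambda = 2*d*sin(theta)  =>  sin(theta) = lambda / (2*d)
sin(theta) = 0.0866 / (2 * 0.179467) = 0.24127
theta = 13.96 deg


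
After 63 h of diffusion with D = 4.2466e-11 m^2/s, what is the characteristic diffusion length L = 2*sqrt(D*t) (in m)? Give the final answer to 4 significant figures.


t = 63 hr = 226800 s
Diffusion length = 2*sqrt(D*t)
= 2*sqrt(4.2466e-11 * 226800)
= 6.207e-03 m


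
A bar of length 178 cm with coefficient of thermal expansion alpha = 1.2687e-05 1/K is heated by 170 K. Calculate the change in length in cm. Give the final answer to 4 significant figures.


dL = L0 * alpha * dT
dL = 178 * 1.2687e-05 * 170
dL = 0.3839 cm


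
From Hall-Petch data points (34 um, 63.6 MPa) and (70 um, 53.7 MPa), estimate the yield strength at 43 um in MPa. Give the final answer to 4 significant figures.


sigma_y = sigma0 + k / sqrt(d)
1/sqrt(d1) = 1/sqrt(3.4e-05) = 171.499;  1/sqrt(d2) = 119.523
k = (sigma1 - sigma2) / (1/sqrt(d1) - 1/sqrt(d2)) = (63.6 - 53.7) / (171.499 - 119.523) = 0.190474 MPa*m^0.5
sigma0 = sigma1 - k/sqrt(d1) = 63.6 - 0.190474*171.499 = 30.9341 MPa
sigma_y(d3) = 30.9341 + 0.190474 / sqrt(4.3e-05) = 59.98 MPa


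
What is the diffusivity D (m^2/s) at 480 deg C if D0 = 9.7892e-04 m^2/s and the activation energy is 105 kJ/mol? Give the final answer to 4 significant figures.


D = D0 * exp(-Qd / (R*T))
T = 753.15 K
D = 9.7892e-04 * exp(-105e3 / (8.314 * 753.15))
D = 5.108e-11 m^2/s


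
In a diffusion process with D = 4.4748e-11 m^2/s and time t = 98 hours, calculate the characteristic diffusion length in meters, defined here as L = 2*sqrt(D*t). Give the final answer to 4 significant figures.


t = 98 hr = 352800 s
Diffusion length = 2*sqrt(D*t)
= 2*sqrt(4.4748e-11 * 352800)
= 7.947e-03 m


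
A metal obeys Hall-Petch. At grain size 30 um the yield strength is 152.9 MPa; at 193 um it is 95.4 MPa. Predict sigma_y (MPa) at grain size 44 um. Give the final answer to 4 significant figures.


sigma_y = sigma0 + k / sqrt(d)
1/sqrt(d1) = 1/sqrt(3e-05) = 182.574;  1/sqrt(d2) = 71.9816
k = (sigma1 - sigma2) / (1/sqrt(d1) - 1/sqrt(d2)) = (152.9 - 95.4) / (182.574 - 71.9816) = 0.519926 MPa*m^0.5
sigma0 = sigma1 - k/sqrt(d1) = 152.9 - 0.519926*182.574 = 57.9749 MPa
sigma_y(d3) = 57.9749 + 0.519926 / sqrt(4.4e-05) = 136.4 MPa


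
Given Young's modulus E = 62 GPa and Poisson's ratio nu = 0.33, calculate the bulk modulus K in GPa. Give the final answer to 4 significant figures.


K = E / (3*(1-2*nu))
K = 62 / (3*(1-2*0.33))
K = 60.78 GPa


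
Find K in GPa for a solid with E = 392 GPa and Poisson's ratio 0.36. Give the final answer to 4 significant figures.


K = E / (3*(1-2*nu))
K = 392 / (3*(1-2*0.36))
K = 466.7 GPa


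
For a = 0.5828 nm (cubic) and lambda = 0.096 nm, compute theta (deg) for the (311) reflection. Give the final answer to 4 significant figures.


d = a / sqrt(h^2+k^2+l^2)
d = 0.5828 / sqrt(11) = 0.175721 nm
lambda = 2*d*sin(theta)  =>  sin(theta) = lambda / (2*d)
sin(theta) = 0.096 / (2 * 0.175721) = 0.273161
theta = 15.85 deg


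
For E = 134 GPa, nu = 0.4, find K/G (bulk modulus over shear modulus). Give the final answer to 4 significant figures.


G = E / (2*(1+nu))
G = 134 / (2*(1+0.4)) = 47.8571 GPa
K = E / (3*(1-2*nu))
K = 134 / (3*(1-2*0.4)) = 223.333 GPa
K/G = 223.333 / 47.8571 = 4.667


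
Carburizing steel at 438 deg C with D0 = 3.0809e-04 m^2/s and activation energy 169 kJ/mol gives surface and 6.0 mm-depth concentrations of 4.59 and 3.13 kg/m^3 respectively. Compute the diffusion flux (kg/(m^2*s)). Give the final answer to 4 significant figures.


Step 1: D = D0 * exp(-Qd/(R*T))
T = 438 + 273.15 = 711.15 K
D = 3.0809e-04 * exp(-169e3 / (8.314 * 711.15)) = 1.18856e-16 m^2/s
Step 2: J = D * (C1 - C2) / dx
J = 1.18856e-16 * (4.59 - 3.13) / 6e-03
J = 2.892e-14 kg/(m^2*s)


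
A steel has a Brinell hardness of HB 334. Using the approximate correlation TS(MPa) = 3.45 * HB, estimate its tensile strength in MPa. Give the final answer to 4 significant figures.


TS (MPa) = 3.45 * HB
TS = 3.45 * 334
TS = 1152 MPa


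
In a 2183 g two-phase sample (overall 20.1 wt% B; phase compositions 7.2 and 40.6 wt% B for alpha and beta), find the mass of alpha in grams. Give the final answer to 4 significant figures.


f_alpha = (C_beta - C0) / (C_beta - C_alpha)
f_alpha = (40.6 - 20.1) / (40.6 - 7.2) = 0.613772
m_alpha = f_alpha * m_total = 0.613772 * 2183 = 1340 g


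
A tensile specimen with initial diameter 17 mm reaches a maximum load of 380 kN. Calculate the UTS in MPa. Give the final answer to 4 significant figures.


A0 = pi*(d/2)^2 = pi*(17/2)^2 = 226.98 mm^2
UTS = F_max / A0 = 380*1000 / 226.98
UTS = 1674 MPa


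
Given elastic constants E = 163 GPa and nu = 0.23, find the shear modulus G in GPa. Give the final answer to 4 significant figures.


G = E / (2*(1+nu))
G = 163 / (2*(1+0.23))
G = 66.26 GPa


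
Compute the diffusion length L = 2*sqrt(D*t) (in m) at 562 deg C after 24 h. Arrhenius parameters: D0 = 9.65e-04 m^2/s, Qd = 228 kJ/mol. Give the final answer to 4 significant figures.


Step 1: D = D0 * exp(-Qd/(R*T))
T = 835.15 K
D = 9.65e-04 * exp(-228e3 / (8.314 * 835.15)) = 5.293e-18 m^2/s
Step 2: L = 2*sqrt(D*t)
t = 24 h = 86400 s
L = 2*sqrt(5.293e-18 * 86400) = 1.353e-06 m


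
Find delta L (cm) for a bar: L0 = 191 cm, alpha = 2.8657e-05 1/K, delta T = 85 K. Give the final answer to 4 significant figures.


dL = L0 * alpha * dT
dL = 191 * 2.8657e-05 * 85
dL = 0.4652 cm


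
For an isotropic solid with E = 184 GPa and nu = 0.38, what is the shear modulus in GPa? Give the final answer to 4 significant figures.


G = E / (2*(1+nu))
G = 184 / (2*(1+0.38))
G = 66.67 GPa


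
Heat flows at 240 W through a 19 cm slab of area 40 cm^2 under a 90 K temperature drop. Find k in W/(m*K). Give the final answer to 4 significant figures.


k = Q*L / (A*dT)
L = 0.19 m, A = 4e-03 m^2
k = 240 * 0.19 / (4e-03 * 90)
k = 126.7 W/(m*K)


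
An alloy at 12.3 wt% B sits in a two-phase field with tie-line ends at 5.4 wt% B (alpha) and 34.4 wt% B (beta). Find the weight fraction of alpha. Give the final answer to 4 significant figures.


f_alpha = (C_beta - C0) / (C_beta - C_alpha)
f_alpha = (34.4 - 12.3) / (34.4 - 5.4)
f_alpha = 0.7621


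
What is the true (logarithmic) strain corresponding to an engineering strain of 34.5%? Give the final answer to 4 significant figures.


epsilon_true = ln(1 + epsilon_eng)
epsilon_true = ln(1 + 0.345)
epsilon_true = 0.2964


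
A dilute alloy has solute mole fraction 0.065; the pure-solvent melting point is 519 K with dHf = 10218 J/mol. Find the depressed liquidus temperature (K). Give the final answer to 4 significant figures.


dT = R*Tm^2*x / dHf
dT = 8.314 * 519^2 * 0.065 / 10218
dT = 14.246 K
T_new = 519 - 14.246 = 504.8 K


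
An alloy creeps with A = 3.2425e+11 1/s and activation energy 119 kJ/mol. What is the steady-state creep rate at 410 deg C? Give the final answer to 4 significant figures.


rate = A * exp(-Q / (R*T))
T = 410 + 273.15 = 683.15 K
rate = 3.2425e+11 * exp(-119e3 / (8.314 * 683.15))
rate = 258 1/s


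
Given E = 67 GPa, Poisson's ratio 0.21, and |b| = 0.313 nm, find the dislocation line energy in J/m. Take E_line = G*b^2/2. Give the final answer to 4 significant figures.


Step 1: G = E / (2*(1+nu))
G = 67 / (2*(1+0.21)) = 27.686 GPa = 2.7686e+10 Pa
Step 2: E_line = G*b^2/2
b = 0.313 nm = 3.13e-10 m
E_line = 0.5 * 2.7686e+10 * (3.13e-10)^2 = 1.356e-09 J/m


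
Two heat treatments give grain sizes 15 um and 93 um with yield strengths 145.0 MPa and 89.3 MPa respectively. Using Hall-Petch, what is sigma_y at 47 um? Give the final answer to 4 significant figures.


sigma_y = sigma0 + k / sqrt(d)
1/sqrt(d1) = 1/sqrt(1.5e-05) = 258.199;  1/sqrt(d2) = 103.695
k = (sigma1 - sigma2) / (1/sqrt(d1) - 1/sqrt(d2)) = (145.0 - 89.3) / (258.199 - 103.695) = 0.360509 MPa*m^0.5
sigma0 = sigma1 - k/sqrt(d1) = 145.0 - 0.360509*258.199 = 51.9169 MPa
sigma_y(d3) = 51.9169 + 0.360509 / sqrt(4.7e-05) = 104.5 MPa


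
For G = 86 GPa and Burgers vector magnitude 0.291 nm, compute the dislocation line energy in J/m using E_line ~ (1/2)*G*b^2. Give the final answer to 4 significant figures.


E = G*b^2/2
b = 0.291 nm = 2.91e-10 m
G = 86 GPa = 8.6e+10 Pa
E = 0.5 * 8.6e+10 * (2.91e-10)^2
E = 3.641e-09 J/m


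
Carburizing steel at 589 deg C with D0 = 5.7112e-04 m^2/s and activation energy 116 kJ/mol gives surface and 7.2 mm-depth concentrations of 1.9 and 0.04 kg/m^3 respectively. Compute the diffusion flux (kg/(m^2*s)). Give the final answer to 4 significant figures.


Step 1: D = D0 * exp(-Qd/(R*T))
T = 589 + 273.15 = 862.15 K
D = 5.7112e-04 * exp(-116e3 / (8.314 * 862.15)) = 5.35107e-11 m^2/s
Step 2: J = D * (C1 - C2) / dx
J = 5.35107e-11 * (1.9 - 0.04) / 7.2e-03
J = 1.382e-08 kg/(m^2*s)


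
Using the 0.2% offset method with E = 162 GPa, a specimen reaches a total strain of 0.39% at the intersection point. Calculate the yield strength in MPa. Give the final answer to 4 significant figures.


Offset strain = 0.002
Elastic strain at yield = total_strain - offset = 3.9e-03 - 0.002 = 1.9e-03
sigma_y = E * elastic_strain = 162000 * 1.9e-03
sigma_y = 307.8 MPa


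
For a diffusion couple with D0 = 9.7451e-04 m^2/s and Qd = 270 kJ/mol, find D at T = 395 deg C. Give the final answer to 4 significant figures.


D = D0 * exp(-Qd / (R*T))
T = 668.15 K
D = 9.7451e-04 * exp(-270e3 / (8.314 * 668.15))
D = 7.585e-25 m^2/s


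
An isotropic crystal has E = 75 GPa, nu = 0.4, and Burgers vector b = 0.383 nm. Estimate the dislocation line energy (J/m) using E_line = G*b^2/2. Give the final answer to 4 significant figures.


Step 1: G = E / (2*(1+nu))
G = 75 / (2*(1+0.4)) = 26.7857 GPa = 2.67857e+10 Pa
Step 2: E_line = G*b^2/2
b = 0.383 nm = 3.83e-10 m
E_line = 0.5 * 2.67857e+10 * (3.83e-10)^2 = 1.965e-09 J/m


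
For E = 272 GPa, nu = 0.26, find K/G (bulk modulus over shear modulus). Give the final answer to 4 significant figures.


G = E / (2*(1+nu))
G = 272 / (2*(1+0.26)) = 107.937 GPa
K = E / (3*(1-2*nu))
K = 272 / (3*(1-2*0.26)) = 188.889 GPa
K/G = 188.889 / 107.937 = 1.75


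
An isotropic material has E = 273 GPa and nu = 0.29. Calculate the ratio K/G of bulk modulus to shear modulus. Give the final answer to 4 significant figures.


G = E / (2*(1+nu))
G = 273 / (2*(1+0.29)) = 105.814 GPa
K = E / (3*(1-2*nu))
K = 273 / (3*(1-2*0.29)) = 216.667 GPa
K/G = 216.667 / 105.814 = 2.048


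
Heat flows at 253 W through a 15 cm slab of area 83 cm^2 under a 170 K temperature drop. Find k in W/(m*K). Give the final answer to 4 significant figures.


k = Q*L / (A*dT)
L = 0.15 m, A = 8.3e-03 m^2
k = 253 * 0.15 / (8.3e-03 * 170)
k = 26.9 W/(m*K)


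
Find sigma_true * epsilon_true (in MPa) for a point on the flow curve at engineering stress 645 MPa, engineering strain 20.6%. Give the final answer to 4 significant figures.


sigma_true = sigma_eng * (1 + epsilon_eng)
sigma_true = 645 * (1 + 0.206) = 777.87 MPa
epsilon_true = ln(1 + epsilon_eng)
epsilon_true = ln(1 + 0.206) = 0.187309
sigma_true * epsilon_true = 777.87 * 0.187309 = 145.7 MPa


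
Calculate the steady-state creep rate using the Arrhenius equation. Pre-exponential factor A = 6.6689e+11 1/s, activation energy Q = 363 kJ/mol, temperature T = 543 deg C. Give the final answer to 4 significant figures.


rate = A * exp(-Q / (R*T))
T = 543 + 273.15 = 816.15 K
rate = 6.6689e+11 * exp(-363e3 / (8.314 * 816.15))
rate = 3.897e-12 1/s


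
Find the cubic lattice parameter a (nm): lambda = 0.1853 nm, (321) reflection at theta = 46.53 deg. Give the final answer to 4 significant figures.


d = lambda / (2*sin(theta))
d = 0.1853 / (2*sin(46.53 deg))
d = 0.127664 nm
a = d * sqrt(h^2+k^2+l^2) = 0.127664 * sqrt(14)
a = 0.4777 nm


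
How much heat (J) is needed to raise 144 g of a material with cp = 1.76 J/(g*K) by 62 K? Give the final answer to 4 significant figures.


Q = m * cp * dT
Q = 144 * 1.76 * 62
Q = 15710 J


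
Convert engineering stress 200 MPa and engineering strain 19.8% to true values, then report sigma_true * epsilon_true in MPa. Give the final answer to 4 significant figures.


sigma_true = sigma_eng * (1 + epsilon_eng)
sigma_true = 200 * (1 + 0.198) = 239.6 MPa
epsilon_true = ln(1 + epsilon_eng)
epsilon_true = ln(1 + 0.198) = 0.180653
sigma_true * epsilon_true = 239.6 * 0.180653 = 43.28 MPa


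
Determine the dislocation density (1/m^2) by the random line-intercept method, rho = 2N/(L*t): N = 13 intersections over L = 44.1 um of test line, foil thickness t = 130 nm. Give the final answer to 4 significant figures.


rho = 2N / (L * t)
L = 44.1 um = 4.41e-05 m, t = 130 nm = 1.3e-07 m
rho = 2 * 13 / (4.41e-05 * 1.3e-07)
rho = 4.535e+12 1/m^2


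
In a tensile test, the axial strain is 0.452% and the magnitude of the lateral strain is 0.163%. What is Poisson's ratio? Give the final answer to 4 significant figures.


nu = -epsilon_lat / epsilon_axial
Lateral strain is contraction (negative), so using magnitudes:
nu = 0.163 / 0.452
nu = 0.3606


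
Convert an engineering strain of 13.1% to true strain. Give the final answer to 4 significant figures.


epsilon_true = ln(1 + epsilon_eng)
epsilon_true = ln(1 + 0.131)
epsilon_true = 0.1231


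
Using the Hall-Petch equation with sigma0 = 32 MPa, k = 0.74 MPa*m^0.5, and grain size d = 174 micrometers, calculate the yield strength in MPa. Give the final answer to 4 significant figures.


sigma_y = sigma0 + k / sqrt(d)
d = 174 um = 1.74e-04 m
sigma_y = 32 + 0.74 / sqrt(1.74e-04)
sigma_y = 88.1 MPa
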